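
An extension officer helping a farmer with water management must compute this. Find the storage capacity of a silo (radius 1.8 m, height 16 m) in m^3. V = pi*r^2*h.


V = pi * r^2 * h
  = pi * 1.8^2 * 16
  = pi * 3.24 * 16
  = 162.86 m^3


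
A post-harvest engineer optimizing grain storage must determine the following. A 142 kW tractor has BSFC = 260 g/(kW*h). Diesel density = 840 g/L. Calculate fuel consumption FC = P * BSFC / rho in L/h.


FC = P * BSFC / rho_fuel
   = 142 * 260 / 840
   = 36920 / 840
   = 43.95 L/h


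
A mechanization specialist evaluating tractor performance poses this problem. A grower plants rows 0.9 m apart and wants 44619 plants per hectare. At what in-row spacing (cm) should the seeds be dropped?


spacing = 10000 / (row_sp * density)
        = 10000 / (0.9 * 44619)
        = 10000 / 40157.10
        = 0.24902 m = 24.90 cm


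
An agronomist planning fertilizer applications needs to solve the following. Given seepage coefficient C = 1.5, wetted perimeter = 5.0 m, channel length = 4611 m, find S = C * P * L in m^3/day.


S = C * P * L
  = 1.5 * 5.0 * 4611
  = 34582.50 m^3/day


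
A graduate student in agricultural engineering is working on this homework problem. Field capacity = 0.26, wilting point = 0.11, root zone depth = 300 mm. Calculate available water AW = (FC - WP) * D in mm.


AW = (FC - WP) * D
   = (0.26 - 0.11) * 300
   = 0.15 * 300
   = 45 mm


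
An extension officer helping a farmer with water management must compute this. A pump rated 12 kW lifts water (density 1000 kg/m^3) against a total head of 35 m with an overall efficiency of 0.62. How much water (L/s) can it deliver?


Q = (P * 1000 * eta) / (rho * g * H)
  = (12 * 1000 * 0.62) / (1000 * 9.81 * 35)
  = 7440 / 343350
  = 0.02167 m^3/s = 21.67 L/s


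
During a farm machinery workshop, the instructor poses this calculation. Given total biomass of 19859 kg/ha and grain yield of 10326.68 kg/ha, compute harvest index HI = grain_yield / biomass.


HI = grain_yield / biomass
   = 10326.68 / 19859
   = 0.52


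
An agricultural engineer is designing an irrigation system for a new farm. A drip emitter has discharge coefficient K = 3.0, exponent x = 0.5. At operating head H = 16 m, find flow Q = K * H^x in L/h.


Q = K * H^x
  = 3.0 * 16^0.5
  = 3.0 * 4
  = 12 L/h


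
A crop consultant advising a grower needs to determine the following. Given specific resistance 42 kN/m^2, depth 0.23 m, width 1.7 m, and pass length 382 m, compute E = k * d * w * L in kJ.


E = k * d * w * L
  = 42 * 0.23 * 1.7 * 382
  = 6273.20 kJ


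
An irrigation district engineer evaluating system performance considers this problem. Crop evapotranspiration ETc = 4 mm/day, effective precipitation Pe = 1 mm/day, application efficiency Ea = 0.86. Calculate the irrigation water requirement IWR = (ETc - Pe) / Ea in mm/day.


IWR = (ETc - Pe) / Ea
    = (4 - 1) / 0.86
    = 3 / 0.86
    = 3.49 mm/day


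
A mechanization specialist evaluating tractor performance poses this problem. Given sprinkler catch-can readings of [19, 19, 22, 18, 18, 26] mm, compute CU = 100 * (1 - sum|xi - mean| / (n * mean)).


xbar = 122 / 6 = 20.333
sum|xi - xbar| = 14.667
CU = 100 * (1 - 14.667 / (6 * 20.333))
   = 100 * (1 - 0.1202)
   = 87.98%


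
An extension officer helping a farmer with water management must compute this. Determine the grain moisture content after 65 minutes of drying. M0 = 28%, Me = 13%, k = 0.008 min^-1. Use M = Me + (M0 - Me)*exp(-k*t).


M = Me + (M0 - Me) * e^(-k*t)
  = 13 + (28 - 13) * e^(-0.008*65)
  = 13 + 15 * e^(-0.520)
  = 13 + 15 * 0.59452
  = 13 + 8.9178
  = 21.92%


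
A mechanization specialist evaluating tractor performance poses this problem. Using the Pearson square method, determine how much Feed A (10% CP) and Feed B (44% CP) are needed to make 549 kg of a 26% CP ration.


parts_A = CP_b - target = 44 - 26 = 18
parts_B = target - CP_a = 26 - 10 = 16
total_parts = 18 + 16 = 34
Feed A = 549 * 18 / 34 = 290.65 kg
Feed B = 549 * 16 / 34 = 258.35 kg

290.65 kg


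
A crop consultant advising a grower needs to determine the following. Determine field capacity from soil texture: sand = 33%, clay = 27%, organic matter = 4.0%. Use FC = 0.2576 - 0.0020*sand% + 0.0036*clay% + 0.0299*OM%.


FC = 0.2576 - 0.0020*33 + 0.0036*27 + 0.0299*4.0
   = 0.2576 - 0.0660 + 0.0972 + 0.1196
   = 0.4084


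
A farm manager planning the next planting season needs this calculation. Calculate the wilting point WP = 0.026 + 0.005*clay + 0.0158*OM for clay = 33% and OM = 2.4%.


WP = 0.026 + 0.005*33 + 0.0158*2.4
   = 0.026 + 0.1650 + 0.0379
   = 0.2289


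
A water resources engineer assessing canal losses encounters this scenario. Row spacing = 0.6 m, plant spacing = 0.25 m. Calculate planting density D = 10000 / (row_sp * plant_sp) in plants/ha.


D = 10000 / (row_sp * plant_sp)
  = 10000 / (0.6 * 0.25)
  = 10000 / 0.1500
  = 66666.67 plants/ha


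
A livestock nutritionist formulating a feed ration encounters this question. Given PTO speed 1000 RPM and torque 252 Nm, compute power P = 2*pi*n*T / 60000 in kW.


P = 2*pi*n*T / 60000
  = 2*pi * 1000 * 252 / 60000
  = 1583362.70 / 60000
  = 26.39 kW


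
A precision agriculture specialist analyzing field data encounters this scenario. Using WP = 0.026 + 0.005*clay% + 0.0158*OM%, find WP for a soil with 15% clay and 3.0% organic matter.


WP = 0.026 + 0.005*15 + 0.0158*3.0
   = 0.026 + 0.0750 + 0.0474
   = 0.1484


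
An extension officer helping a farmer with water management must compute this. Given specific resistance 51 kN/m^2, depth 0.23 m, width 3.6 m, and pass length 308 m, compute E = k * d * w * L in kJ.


E = k * d * w * L
  = 51 * 0.23 * 3.6 * 308
  = 13006.22 kJ


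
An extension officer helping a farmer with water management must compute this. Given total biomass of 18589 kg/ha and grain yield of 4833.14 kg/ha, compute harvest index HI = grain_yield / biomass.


HI = grain_yield / biomass
   = 4833.14 / 18589
   = 0.26


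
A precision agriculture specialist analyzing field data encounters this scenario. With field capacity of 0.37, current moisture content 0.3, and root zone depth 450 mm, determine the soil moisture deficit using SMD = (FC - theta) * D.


SMD = (FC - theta) * D
    = (0.37 - 0.3) * 450
    = 0.070 * 450
    = 31.50 mm


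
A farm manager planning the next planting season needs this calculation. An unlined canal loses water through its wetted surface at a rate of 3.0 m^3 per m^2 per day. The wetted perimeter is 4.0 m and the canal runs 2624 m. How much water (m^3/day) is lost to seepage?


S = C * P * L
  = 3.0 * 4.0 * 2624
  = 31488 m^3/day


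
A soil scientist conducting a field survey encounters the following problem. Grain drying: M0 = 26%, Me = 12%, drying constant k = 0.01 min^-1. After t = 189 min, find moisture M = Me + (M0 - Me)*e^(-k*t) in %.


M = Me + (M0 - Me) * e^(-k*t)
  = 12 + (26 - 12) * e^(-0.01*189)
  = 12 + 14 * e^(-1.890)
  = 12 + 14 * 0.15107
  = 12 + 2.1150
  = 14.12%


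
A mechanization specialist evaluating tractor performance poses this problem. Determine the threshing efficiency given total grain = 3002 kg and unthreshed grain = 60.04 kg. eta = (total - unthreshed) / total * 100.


eta = (total - unthreshed) / total * 100
    = (3002 - 60.04) / 3002 * 100
    = 2941.96 / 3002 * 100
    = 98%


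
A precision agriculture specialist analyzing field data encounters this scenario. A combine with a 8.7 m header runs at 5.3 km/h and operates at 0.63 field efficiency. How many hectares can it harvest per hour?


C = w * v * eta_f / 10
  = 8.7 * 5.3 * 0.63 / 10
  = 29.05 / 10
  = 2.90 ha/h


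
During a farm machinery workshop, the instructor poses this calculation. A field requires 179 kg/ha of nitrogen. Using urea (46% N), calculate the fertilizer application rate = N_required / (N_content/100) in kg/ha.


Rate = N_required / (N_content / 100)
     = 179 / (46 / 100)
     = 179 / 0.46
     = 389.13 kg/ha


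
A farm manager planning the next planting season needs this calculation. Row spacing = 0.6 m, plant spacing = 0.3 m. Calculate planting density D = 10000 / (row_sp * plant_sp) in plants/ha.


D = 10000 / (row_sp * plant_sp)
  = 10000 / (0.6 * 0.3)
  = 10000 / 0.1800
  = 55555.56 plants/ha


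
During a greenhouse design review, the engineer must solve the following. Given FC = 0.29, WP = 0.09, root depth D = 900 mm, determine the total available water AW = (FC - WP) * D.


AW = (FC - WP) * D
   = (0.29 - 0.09) * 900
   = 0.20 * 900
   = 180 mm


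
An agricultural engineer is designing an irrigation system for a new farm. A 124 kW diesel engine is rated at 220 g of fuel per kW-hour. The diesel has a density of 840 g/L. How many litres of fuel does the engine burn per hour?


FC = P * BSFC / rho_fuel
   = 124 * 220 / 840
   = 27280 / 840
   = 32.48 L/h


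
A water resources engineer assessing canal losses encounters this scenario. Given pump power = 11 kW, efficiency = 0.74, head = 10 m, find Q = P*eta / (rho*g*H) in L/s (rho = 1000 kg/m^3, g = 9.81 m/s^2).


Q = (P * 1000 * eta) / (rho * g * H)
  = (11 * 1000 * 0.74) / (1000 * 9.81 * 10)
  = 8140 / 98100
  = 0.08298 m^3/s = 82.98 L/s


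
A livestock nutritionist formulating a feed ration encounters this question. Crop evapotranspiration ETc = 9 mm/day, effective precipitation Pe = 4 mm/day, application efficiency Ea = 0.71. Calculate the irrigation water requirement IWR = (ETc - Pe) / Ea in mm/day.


IWR = (ETc - Pe) / Ea
    = (9 - 4) / 0.71
    = 5 / 0.71
    = 7.04 mm/day


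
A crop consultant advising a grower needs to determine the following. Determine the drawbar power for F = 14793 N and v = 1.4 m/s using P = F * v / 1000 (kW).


P = F * v / 1000
  = 14793 * 1.4 / 1000
  = 20710.20 / 1000
  = 20.71 kW


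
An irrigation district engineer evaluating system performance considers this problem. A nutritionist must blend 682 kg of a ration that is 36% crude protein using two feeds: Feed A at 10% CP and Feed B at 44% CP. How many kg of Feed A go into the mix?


parts_A = CP_b - target = 44 - 36 = 8
parts_B = target - CP_a = 36 - 10 = 26
total_parts = 8 + 26 = 34
Feed A = 682 * 8 / 34 = 160.47 kg
Feed B = 682 * 26 / 34 = 521.53 kg

160.47 kg


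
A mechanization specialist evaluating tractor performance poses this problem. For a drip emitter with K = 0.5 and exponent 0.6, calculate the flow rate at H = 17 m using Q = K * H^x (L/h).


Q = K * H^x
  = 0.5 * 17^0.6
  = 0.5 * 5.4736
  = 2.74 L/h


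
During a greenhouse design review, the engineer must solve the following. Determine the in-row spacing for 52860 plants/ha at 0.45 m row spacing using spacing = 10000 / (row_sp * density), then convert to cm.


spacing = 10000 / (row_sp * density)
        = 10000 / (0.45 * 52860)
        = 10000 / 23787
        = 0.42040 m = 42.04 cm


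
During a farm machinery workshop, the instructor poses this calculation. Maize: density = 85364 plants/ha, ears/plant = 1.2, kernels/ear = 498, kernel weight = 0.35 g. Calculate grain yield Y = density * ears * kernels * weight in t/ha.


Y = density * ears * kernels * kw
  = 85364 * 1.2 * 498 * 0.35 g/ha
  = 17854734.24 g/ha
  = 17854.73 kg/ha = 17.85 t/ha


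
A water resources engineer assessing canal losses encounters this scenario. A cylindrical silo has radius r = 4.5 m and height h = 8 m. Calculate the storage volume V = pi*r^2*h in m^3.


V = pi * r^2 * h
  = pi * 4.5^2 * 8
  = pi * 20.25 * 8
  = 508.94 m^3


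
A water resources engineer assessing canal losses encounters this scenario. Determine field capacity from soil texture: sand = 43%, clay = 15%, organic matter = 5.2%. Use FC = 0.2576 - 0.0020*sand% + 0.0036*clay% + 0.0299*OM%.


FC = 0.2576 - 0.0020*43 + 0.0036*15 + 0.0299*5.2
   = 0.2576 - 0.0860 + 0.0540 + 0.1555
   = 0.3811


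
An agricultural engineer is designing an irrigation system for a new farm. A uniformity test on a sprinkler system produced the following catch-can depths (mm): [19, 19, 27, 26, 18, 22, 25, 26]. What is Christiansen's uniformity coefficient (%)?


xbar = 182 / 8 = 22.750
sum|xi - xbar| = 26
CU = 100 * (1 - 26 / (8 * 22.750))
   = 100 * (1 - 0.1429)
   = 85.71%


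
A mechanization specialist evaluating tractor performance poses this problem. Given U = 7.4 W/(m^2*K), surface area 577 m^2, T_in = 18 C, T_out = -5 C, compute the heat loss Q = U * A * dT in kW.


dT = 18 - (-5) = 23 K
Q = U * A * dT
  = 7.4 * 577 * 23
  = 98205.40 W = 98.21 kW


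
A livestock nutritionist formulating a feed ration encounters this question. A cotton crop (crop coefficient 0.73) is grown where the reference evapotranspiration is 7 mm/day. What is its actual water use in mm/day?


ETc = Kc * ET0
    = 0.73 * 7
    = 5.11 mm/day


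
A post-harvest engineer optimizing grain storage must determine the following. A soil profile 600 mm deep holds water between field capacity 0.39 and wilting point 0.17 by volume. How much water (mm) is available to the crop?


AW = (FC - WP) * D
   = (0.39 - 0.17) * 600
   = 0.22 * 600
   = 132 mm


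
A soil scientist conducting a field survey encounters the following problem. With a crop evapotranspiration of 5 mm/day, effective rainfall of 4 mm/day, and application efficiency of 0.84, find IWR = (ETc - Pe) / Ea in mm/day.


IWR = (ETc - Pe) / Ea
    = (5 - 4) / 0.84
    = 1 / 0.84
    = 1.19 mm/day


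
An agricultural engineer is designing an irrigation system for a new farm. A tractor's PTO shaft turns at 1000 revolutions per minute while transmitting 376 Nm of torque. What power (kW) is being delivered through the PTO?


P = 2*pi*n*T / 60000
  = 2*pi * 1000 * 376 / 60000
  = 2362477.68 / 60000
  = 39.37 kW


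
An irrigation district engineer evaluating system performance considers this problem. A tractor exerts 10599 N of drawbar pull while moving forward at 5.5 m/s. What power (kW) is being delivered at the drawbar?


P = F * v / 1000
  = 10599 * 5.5 / 1000
  = 58294.50 / 1000
  = 58.29 kW


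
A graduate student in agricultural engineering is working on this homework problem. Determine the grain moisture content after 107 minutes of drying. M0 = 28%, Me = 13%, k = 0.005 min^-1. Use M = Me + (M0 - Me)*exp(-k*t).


M = Me + (M0 - Me) * e^(-k*t)
  = 13 + (28 - 13) * e^(-0.005*107)
  = 13 + 15 * e^(-0.535)
  = 13 + 15 * 0.58567
  = 13 + 8.7850
  = 21.79%


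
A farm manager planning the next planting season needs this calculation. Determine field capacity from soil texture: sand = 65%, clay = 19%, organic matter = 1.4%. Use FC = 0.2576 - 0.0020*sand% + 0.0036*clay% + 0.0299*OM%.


FC = 0.2576 - 0.0020*65 + 0.0036*19 + 0.0299*1.4
   = 0.2576 - 0.1300 + 0.0684 + 0.0419
   = 0.2379


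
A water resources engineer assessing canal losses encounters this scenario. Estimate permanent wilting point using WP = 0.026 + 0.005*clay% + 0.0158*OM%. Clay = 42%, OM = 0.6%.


WP = 0.026 + 0.005*42 + 0.0158*0.6
   = 0.026 + 0.2100 + 0.0095
   = 0.2455


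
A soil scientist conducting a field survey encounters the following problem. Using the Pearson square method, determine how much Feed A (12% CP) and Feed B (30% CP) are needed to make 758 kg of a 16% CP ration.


parts_A = CP_b - target = 30 - 16 = 14
parts_B = target - CP_a = 16 - 12 = 4
total_parts = 14 + 4 = 18
Feed A = 758 * 14 / 18 = 589.56 kg
Feed B = 758 * 4 / 18 = 168.44 kg

589.56 kg


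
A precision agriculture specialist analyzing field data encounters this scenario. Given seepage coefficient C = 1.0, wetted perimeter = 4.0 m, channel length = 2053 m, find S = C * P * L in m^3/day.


S = C * P * L
  = 1.0 * 4.0 * 2053
  = 8212 m^3/day


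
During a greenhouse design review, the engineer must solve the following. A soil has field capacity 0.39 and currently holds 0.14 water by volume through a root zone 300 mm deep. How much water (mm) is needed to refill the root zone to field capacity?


SMD = (FC - theta) * D
    = (0.39 - 0.14) * 300
    = 0.250 * 300
    = 75 mm


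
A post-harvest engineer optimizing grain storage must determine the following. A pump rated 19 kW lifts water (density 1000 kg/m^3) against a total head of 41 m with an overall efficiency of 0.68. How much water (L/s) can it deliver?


Q = (P * 1000 * eta) / (rho * g * H)
  = (19 * 1000 * 0.68) / (1000 * 9.81 * 41)
  = 12920 / 402210
  = 0.03212 m^3/s = 32.12 L/s


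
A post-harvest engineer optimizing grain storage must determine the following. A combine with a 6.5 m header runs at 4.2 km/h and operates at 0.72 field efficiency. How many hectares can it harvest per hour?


C = w * v * eta_f / 10
  = 6.5 * 4.2 * 0.72 / 10
  = 19.66 / 10
  = 1.97 ha/h


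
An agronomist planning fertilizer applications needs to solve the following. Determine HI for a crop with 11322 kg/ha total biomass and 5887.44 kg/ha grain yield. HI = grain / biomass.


HI = grain_yield / biomass
   = 5887.44 / 11322
   = 0.52


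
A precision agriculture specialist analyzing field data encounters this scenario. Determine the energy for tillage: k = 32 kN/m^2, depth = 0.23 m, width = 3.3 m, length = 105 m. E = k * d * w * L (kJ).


E = k * d * w * L
  = 32 * 0.23 * 3.3 * 105
  = 2550.24 kJ


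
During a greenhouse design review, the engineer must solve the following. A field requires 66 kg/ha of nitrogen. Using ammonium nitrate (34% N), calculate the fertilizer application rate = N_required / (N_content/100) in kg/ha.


Rate = N_required / (N_content / 100)
     = 66 / (34 / 100)
     = 66 / 0.34
     = 194.12 kg/ha


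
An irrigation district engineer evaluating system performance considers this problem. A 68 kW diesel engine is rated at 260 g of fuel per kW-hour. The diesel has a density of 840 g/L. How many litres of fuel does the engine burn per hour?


FC = P * BSFC / rho_fuel
   = 68 * 260 / 840
   = 17680 / 840
   = 21.05 L/h


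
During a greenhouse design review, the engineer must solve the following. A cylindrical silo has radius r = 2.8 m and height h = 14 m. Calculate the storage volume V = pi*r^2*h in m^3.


V = pi * r^2 * h
  = pi * 2.8^2 * 14
  = pi * 7.84 * 14
  = 344.82 m^3


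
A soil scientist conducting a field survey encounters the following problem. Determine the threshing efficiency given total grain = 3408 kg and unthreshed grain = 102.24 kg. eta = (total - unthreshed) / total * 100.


eta = (total - unthreshed) / total * 100
    = (3408 - 102.24) / 3408 * 100
    = 3305.76 / 3408 * 100
    = 97%


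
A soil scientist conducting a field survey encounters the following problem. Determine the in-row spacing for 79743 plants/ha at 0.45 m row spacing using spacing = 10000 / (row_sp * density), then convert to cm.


spacing = 10000 / (row_sp * density)
        = 10000 / (0.45 * 79743)
        = 10000 / 35884.35
        = 0.27867 m = 27.87 cm


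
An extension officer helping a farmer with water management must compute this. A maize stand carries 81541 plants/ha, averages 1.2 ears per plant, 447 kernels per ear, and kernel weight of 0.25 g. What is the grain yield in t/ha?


Y = density * ears * kernels * kw
  = 81541 * 1.2 * 447 * 0.25 g/ha
  = 10934648.10 g/ha
  = 10934.65 kg/ha = 10.93 t/ha


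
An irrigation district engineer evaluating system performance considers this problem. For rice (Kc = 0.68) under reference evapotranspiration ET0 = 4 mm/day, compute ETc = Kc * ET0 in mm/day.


ETc = Kc * ET0
    = 0.68 * 4
    = 2.72 mm/day


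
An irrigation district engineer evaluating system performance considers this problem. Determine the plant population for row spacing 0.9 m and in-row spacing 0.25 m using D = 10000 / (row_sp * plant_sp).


D = 10000 / (row_sp * plant_sp)
  = 10000 / (0.9 * 0.25)
  = 10000 / 0.2250
  = 44444.44 plants/ha


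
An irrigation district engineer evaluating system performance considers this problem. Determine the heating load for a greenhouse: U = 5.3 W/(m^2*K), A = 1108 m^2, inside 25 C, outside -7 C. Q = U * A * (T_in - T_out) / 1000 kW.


dT = 25 - (-7) = 32 K
Q = U * A * dT
  = 5.3 * 1108 * 32
  = 187916.80 W = 187.92 kW


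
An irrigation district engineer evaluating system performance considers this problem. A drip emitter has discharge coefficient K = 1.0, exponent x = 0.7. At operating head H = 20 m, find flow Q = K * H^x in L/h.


Q = K * H^x
  = 1.0 * 20^0.7
  = 1.0 * 8.1418
  = 8.14 L/h


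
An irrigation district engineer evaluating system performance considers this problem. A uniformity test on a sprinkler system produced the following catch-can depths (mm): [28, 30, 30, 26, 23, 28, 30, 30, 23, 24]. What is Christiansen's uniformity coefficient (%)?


xbar = 272 / 10 = 27.200
sum|xi - xbar| = 25.600
CU = 100 * (1 - 25.600 / (10 * 27.200))
   = 100 * (1 - 0.0941)
   = 90.59%


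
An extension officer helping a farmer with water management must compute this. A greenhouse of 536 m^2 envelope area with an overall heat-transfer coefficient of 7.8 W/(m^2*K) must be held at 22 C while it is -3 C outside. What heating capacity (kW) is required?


dT = 22 - (-3) = 25 K
Q = U * A * dT
  = 7.8 * 536 * 25
  = 104520 W = 104.52 kW


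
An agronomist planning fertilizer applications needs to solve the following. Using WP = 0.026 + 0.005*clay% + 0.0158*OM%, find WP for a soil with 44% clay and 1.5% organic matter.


WP = 0.026 + 0.005*44 + 0.0158*1.5
   = 0.026 + 0.2200 + 0.0237
   = 0.2697


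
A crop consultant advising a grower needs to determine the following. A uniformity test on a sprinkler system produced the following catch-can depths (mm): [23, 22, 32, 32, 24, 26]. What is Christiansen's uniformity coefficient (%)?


xbar = 159 / 6 = 26.500
sum|xi - xbar| = 22
CU = 100 * (1 - 22 / (6 * 26.500))
   = 100 * (1 - 0.1384)
   = 86.16%


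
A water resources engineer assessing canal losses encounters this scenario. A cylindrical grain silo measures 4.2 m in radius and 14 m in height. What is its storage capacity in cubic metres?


V = pi * r^2 * h
  = pi * 4.2^2 * 14
  = pi * 17.64 * 14
  = 775.85 m^3


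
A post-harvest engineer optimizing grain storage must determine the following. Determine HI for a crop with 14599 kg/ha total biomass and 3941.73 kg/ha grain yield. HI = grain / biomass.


HI = grain_yield / biomass
   = 3941.73 / 14599
   = 0.27


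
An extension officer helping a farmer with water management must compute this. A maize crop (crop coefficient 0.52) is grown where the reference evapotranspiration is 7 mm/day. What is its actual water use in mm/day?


ETc = Kc * ET0
    = 0.52 * 7
    = 3.64 mm/day


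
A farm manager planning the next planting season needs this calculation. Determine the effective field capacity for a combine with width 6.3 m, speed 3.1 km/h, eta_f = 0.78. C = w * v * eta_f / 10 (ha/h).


C = w * v * eta_f / 10
  = 6.3 * 3.1 * 0.78 / 10
  = 15.23 / 10
  = 1.52 ha/h


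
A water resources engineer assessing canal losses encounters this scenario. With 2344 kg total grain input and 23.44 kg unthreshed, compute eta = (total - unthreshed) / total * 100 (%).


eta = (total - unthreshed) / total * 100
    = (2344 - 23.44) / 2344 * 100
    = 2320.56 / 2344 * 100
    = 99%


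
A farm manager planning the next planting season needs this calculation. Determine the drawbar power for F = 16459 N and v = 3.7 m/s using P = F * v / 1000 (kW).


P = F * v / 1000
  = 16459 * 3.7 / 1000
  = 60898.30 / 1000
  = 60.90 kW


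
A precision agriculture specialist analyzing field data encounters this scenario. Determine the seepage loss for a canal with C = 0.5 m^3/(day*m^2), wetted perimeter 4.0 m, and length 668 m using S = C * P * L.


S = C * P * L
  = 0.5 * 4.0 * 668
  = 1336 m^3/day


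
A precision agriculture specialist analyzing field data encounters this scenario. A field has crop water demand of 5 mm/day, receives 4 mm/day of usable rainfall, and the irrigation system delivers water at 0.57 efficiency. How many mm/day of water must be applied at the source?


IWR = (ETc - Pe) / Ea
    = (5 - 4) / 0.57
    = 1 / 0.57
    = 1.75 mm/day


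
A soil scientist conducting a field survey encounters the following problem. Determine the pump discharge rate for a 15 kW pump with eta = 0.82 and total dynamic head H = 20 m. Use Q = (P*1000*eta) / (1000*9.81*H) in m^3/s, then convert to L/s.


Q = (P * 1000 * eta) / (rho * g * H)
  = (15 * 1000 * 0.82) / (1000 * 9.81 * 20)
  = 12300 / 196200
  = 0.06269 m^3/s = 62.69 L/s


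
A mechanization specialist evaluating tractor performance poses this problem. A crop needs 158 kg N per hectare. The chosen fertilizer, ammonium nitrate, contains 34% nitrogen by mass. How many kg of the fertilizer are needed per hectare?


Rate = N_required / (N_content / 100)
     = 158 / (34 / 100)
     = 158 / 0.34
     = 464.71 kg/ha


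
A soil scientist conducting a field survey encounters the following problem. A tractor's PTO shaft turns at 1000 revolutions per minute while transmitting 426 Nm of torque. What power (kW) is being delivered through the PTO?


P = 2*pi*n*T / 60000
  = 2*pi * 1000 * 426 / 60000
  = 2676636.94 / 60000
  = 44.61 kW


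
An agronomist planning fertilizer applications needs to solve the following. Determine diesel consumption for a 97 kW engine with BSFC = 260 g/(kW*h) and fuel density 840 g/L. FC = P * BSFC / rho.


FC = P * BSFC / rho_fuel
   = 97 * 260 / 840
   = 25220 / 840
   = 30.02 L/h


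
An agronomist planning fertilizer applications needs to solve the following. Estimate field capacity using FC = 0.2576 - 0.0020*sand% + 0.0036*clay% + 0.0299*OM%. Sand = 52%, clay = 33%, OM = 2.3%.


FC = 0.2576 - 0.0020*52 + 0.0036*33 + 0.0299*2.3
   = 0.2576 - 0.1040 + 0.1188 + 0.0688
   = 0.3412


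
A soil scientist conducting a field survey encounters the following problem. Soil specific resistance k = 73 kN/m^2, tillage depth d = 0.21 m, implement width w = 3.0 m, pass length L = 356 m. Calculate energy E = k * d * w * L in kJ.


E = k * d * w * L
  = 73 * 0.21 * 3.0 * 356
  = 16372.44 kJ


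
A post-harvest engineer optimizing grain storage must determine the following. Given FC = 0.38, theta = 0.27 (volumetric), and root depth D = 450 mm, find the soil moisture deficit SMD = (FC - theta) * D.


SMD = (FC - theta) * D
    = (0.38 - 0.27) * 450
    = 0.110 * 450
    = 49.50 mm


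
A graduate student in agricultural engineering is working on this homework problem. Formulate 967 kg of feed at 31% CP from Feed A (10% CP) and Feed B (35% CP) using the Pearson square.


parts_A = CP_b - target = 35 - 31 = 4
parts_B = target - CP_a = 31 - 10 = 21
total_parts = 4 + 21 = 25
Feed A = 967 * 4 / 25 = 154.72 kg
Feed B = 967 * 21 / 25 = 812.28 kg

154.72 kg


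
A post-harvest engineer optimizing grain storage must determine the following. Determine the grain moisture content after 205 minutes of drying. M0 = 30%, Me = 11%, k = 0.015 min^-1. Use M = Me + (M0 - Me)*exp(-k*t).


M = Me + (M0 - Me) * e^(-k*t)
  = 11 + (30 - 11) * e^(-0.015*205)
  = 11 + 19 * e^(-3.075)
  = 11 + 19 * 0.04619
  = 11 + 0.8776
  = 11.88%


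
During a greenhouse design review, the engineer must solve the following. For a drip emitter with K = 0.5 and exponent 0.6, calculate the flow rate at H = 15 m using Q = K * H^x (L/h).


Q = K * H^x
  = 0.5 * 15^0.6
  = 0.5 * 5.0776
  = 2.54 L/h


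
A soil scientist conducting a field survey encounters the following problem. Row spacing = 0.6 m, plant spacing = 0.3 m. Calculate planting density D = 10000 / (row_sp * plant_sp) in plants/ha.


D = 10000 / (row_sp * plant_sp)
  = 10000 / (0.6 * 0.3)
  = 10000 / 0.1800
  = 55555.56 plants/ha


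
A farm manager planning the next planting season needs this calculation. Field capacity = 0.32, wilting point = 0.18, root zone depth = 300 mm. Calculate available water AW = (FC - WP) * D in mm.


AW = (FC - WP) * D
   = (0.32 - 0.18) * 300
   = 0.14 * 300
   = 42 mm


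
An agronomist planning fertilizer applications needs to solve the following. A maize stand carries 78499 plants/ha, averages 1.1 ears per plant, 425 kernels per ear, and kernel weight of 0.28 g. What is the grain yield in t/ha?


Y = density * ears * kernels * kw
  = 78499 * 1.1 * 425 * 0.28 g/ha
  = 10275519.10 g/ha
  = 10275.52 kg/ha = 10.28 t/ha


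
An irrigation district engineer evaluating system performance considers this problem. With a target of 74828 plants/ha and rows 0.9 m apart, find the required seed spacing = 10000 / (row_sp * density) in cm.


spacing = 10000 / (row_sp * density)
        = 10000 / (0.9 * 74828)
        = 10000 / 67345.20
        = 0.14849 m = 14.85 cm


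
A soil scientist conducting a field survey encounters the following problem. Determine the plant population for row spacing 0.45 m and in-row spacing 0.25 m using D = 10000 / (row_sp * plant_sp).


D = 10000 / (row_sp * plant_sp)
  = 10000 / (0.45 * 0.25)
  = 10000 / 0.1125
  = 88888.89 plants/ha


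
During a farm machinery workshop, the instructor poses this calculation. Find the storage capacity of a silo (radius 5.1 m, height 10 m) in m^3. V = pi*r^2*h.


V = pi * r^2 * h
  = pi * 5.1^2 * 10
  = pi * 26.01 * 10
  = 817.13 m^3


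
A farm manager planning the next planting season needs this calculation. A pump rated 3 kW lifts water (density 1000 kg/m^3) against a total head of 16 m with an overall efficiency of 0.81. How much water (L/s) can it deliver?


Q = (P * 1000 * eta) / (rho * g * H)
  = (3 * 1000 * 0.81) / (1000 * 9.81 * 16)
  = 2430 / 156960
  = 0.01548 m^3/s = 15.48 L/s


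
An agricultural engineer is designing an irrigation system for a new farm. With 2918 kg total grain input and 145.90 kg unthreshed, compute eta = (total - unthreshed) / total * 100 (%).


eta = (total - unthreshed) / total * 100
    = (2918 - 145.90) / 2918 * 100
    = 2772.10 / 2918 * 100
    = 95%


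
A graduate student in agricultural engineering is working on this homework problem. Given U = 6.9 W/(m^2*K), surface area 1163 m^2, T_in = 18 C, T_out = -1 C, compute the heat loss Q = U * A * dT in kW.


dT = 18 - (-1) = 19 K
Q = U * A * dT
  = 6.9 * 1163 * 19
  = 152469.30 W = 152.47 kW


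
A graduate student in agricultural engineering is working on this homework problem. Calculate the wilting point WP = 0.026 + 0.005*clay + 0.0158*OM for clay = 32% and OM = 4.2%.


WP = 0.026 + 0.005*32 + 0.0158*4.2
   = 0.026 + 0.1600 + 0.0664
   = 0.2524


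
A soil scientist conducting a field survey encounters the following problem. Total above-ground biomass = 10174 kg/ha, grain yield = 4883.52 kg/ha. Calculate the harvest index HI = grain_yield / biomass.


HI = grain_yield / biomass
   = 4883.52 / 10174
   = 0.48


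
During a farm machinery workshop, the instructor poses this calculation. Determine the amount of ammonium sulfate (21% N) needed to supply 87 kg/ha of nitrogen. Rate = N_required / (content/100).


Rate = N_required / (N_content / 100)
     = 87 / (21 / 100)
     = 87 / 0.21
     = 414.29 kg/ha


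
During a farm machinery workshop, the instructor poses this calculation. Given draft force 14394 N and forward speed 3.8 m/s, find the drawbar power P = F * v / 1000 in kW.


P = F * v / 1000
  = 14394 * 3.8 / 1000
  = 54697.20 / 1000
  = 54.70 kW


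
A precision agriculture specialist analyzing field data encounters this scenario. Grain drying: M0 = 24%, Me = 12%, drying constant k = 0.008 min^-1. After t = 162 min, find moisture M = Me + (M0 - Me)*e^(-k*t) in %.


M = Me + (M0 - Me) * e^(-k*t)
  = 12 + (24 - 12) * e^(-0.008*162)
  = 12 + 12 * e^(-1.296)
  = 12 + 12 * 0.27362
  = 12 + 3.2835
  = 15.28%


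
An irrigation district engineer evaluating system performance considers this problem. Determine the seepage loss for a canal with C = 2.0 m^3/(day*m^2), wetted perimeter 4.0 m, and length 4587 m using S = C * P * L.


S = C * P * L
  = 2.0 * 4.0 * 4587
  = 36696 m^3/day


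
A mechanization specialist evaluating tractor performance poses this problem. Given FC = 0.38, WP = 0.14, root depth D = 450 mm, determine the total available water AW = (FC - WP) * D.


AW = (FC - WP) * D
   = (0.38 - 0.14) * 450
   = 0.24 * 450
   = 108 mm


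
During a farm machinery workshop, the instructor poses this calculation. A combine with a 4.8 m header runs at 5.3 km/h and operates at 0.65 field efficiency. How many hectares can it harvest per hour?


C = w * v * eta_f / 10
  = 4.8 * 5.3 * 0.65 / 10
  = 16.54 / 10
  = 1.65 ha/h


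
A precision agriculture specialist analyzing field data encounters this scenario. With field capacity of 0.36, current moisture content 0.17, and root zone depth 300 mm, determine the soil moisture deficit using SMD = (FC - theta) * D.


SMD = (FC - theta) * D
    = (0.36 - 0.17) * 300
    = 0.190 * 300
    = 57 mm


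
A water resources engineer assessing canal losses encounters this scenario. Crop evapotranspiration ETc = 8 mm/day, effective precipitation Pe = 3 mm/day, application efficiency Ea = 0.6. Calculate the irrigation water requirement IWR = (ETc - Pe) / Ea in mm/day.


IWR = (ETc - Pe) / Ea
    = (8 - 3) / 0.6
    = 5 / 0.6
    = 8.33 mm/day


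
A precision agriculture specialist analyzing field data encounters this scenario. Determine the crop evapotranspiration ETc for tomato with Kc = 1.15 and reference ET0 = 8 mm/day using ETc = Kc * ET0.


ETc = Kc * ET0
    = 1.15 * 8
    = 9.20 mm/day


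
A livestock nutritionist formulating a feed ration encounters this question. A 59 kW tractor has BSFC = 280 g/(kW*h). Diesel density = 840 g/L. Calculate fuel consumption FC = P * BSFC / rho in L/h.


FC = P * BSFC / rho_fuel
   = 59 * 280 / 840
   = 16520 / 840
   = 19.67 L/h


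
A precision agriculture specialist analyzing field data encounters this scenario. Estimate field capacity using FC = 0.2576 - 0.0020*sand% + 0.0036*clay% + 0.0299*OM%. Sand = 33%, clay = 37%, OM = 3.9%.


FC = 0.2576 - 0.0020*33 + 0.0036*37 + 0.0299*3.9
   = 0.2576 - 0.0660 + 0.1332 + 0.1166
   = 0.4414


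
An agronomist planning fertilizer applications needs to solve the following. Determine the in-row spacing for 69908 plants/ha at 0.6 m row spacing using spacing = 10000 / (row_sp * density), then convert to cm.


spacing = 10000 / (row_sp * density)
        = 10000 / (0.6 * 69908)
        = 10000 / 41944.80
        = 0.23841 m = 23.84 cm


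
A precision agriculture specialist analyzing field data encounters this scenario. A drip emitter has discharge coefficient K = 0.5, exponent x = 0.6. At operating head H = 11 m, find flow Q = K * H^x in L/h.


Q = K * H^x
  = 0.5 * 11^0.6
  = 0.5 * 4.2154
  = 2.11 L/h


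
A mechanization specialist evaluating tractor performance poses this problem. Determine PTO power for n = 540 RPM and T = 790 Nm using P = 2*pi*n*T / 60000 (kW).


P = 2*pi*n*T / 60000
  = 2*pi * 540 * 790 / 60000
  = 2680406.85 / 60000
  = 44.67 kW


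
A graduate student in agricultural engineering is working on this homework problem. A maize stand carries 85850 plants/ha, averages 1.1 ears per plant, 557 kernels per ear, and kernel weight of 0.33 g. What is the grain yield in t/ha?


Y = density * ears * kernels * kw
  = 85850 * 1.1 * 557 * 0.33 g/ha
  = 17358097.35 g/ha
  = 17358.10 kg/ha = 17.36 t/ha


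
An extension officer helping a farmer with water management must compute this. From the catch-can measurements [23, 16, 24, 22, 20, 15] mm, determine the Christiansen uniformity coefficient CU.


xbar = 120 / 6 = 20
sum|xi - xbar| = 18
CU = 100 * (1 - 18 / (6 * 20))
   = 100 * (1 - 0.1500)
   = 85%


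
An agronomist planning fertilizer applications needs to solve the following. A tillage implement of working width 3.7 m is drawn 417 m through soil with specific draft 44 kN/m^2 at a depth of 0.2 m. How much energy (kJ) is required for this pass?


E = k * d * w * L
  = 44 * 0.2 * 3.7 * 417
  = 13577.52 kJ


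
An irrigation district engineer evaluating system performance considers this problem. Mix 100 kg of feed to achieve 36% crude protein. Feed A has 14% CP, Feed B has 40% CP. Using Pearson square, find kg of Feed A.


parts_A = CP_b - target = 40 - 36 = 4
parts_B = target - CP_a = 36 - 14 = 22
total_parts = 4 + 22 = 26
Feed A = 100 * 4 / 26 = 15.38 kg
Feed B = 100 * 22 / 26 = 84.62 kg

15.38 kg


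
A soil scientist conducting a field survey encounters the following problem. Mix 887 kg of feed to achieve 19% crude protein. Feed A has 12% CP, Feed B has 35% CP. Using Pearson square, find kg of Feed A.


parts_A = CP_b - target = 35 - 19 = 16
parts_B = target - CP_a = 19 - 12 = 7
total_parts = 16 + 7 = 23
Feed A = 887 * 16 / 23 = 617.04 kg
Feed B = 887 * 7 / 23 = 269.96 kg

617.04 kg


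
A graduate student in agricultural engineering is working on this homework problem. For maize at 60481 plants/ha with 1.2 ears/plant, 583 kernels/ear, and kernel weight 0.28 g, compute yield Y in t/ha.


Y = density * ears * kernels * kw
  = 60481 * 1.2 * 583 * 0.28 g/ha
  = 11847502.13 g/ha
  = 11847.50 kg/ha = 11.85 t/ha


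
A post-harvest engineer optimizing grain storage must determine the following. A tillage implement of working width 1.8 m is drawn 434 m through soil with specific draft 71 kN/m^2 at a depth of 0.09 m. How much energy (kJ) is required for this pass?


E = k * d * w * L
  = 71 * 0.09 * 1.8 * 434
  = 4991.87 kJ


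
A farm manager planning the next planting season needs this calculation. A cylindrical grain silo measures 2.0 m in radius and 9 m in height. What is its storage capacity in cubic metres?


V = pi * r^2 * h
  = pi * 2.0^2 * 9
  = pi * 4 * 9
  = 113.10 m^3


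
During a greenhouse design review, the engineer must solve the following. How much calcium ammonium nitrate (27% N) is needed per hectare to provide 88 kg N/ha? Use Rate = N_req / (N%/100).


Rate = N_required / (N_content / 100)
     = 88 / (27 / 100)
     = 88 / 0.27
     = 325.93 kg/ha


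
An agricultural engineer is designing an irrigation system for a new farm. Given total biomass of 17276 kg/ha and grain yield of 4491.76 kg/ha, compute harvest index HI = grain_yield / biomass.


HI = grain_yield / biomass
   = 4491.76 / 17276
   = 0.26


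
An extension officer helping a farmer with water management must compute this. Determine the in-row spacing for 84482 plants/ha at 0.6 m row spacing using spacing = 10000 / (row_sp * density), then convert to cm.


spacing = 10000 / (row_sp * density)
        = 10000 / (0.6 * 84482)
        = 10000 / 50689.20
        = 0.19728 m = 19.73 cm


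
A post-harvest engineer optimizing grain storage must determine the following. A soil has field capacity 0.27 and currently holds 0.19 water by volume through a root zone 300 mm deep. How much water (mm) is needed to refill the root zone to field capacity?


SMD = (FC - theta) * D
    = (0.27 - 0.19) * 300
    = 0.080 * 300
    = 24 mm


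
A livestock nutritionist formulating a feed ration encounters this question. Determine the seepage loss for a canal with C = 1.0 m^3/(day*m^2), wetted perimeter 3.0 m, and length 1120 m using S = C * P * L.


S = C * P * L
  = 1.0 * 3.0 * 1120
  = 3360 m^3/day


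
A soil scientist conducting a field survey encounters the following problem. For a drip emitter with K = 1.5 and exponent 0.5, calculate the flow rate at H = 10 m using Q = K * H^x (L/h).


Q = K * H^x
  = 1.5 * 10^0.5
  = 1.5 * 3.1623
  = 4.74 L/h


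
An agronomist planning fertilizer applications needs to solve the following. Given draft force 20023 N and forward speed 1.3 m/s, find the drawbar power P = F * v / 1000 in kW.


P = F * v / 1000
  = 20023 * 1.3 / 1000
  = 26029.90 / 1000
  = 26.03 kW


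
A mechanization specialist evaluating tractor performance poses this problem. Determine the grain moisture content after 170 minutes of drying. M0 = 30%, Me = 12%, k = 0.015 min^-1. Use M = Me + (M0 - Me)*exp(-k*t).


M = Me + (M0 - Me) * e^(-k*t)
  = 12 + (30 - 12) * e^(-0.015*170)
  = 12 + 18 * e^(-2.550)
  = 12 + 18 * 0.07808
  = 12 + 1.4055
  = 13.41%
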